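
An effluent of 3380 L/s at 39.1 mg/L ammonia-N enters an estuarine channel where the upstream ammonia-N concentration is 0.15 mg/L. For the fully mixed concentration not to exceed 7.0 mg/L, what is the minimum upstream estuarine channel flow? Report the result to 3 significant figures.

Set C_mix = 7.0: (Q·0.1500 + 3380·39.10) / (Q + 3380) = 7.0
→ Q = 3380·(39.10 − 7.0)/(7.0 − 0.1500) = 15840 L/s.

15800 L/s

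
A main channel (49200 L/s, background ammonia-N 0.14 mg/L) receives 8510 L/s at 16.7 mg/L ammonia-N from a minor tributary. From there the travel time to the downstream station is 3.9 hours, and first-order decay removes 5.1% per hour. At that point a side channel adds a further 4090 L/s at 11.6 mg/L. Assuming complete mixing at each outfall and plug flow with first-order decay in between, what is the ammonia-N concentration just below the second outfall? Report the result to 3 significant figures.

2.73 mg/L

After mixing, C = (49200·0.1400 + 8510·16.70) / 57710 = 149000/57710 = 2.582 mg/L; combined flow 57710 L/s.
5.1%/h lost → k = −ln(1 − 0.051) = 0.05235 h⁻¹.
Decay over the reach: 2.582·exp(−kt) = 2.582·0.8153 = 2.105 mg/L.
Second outfall: C = (57710·2.105 + 4090·11.60)/61800 = 2.734 mg/L.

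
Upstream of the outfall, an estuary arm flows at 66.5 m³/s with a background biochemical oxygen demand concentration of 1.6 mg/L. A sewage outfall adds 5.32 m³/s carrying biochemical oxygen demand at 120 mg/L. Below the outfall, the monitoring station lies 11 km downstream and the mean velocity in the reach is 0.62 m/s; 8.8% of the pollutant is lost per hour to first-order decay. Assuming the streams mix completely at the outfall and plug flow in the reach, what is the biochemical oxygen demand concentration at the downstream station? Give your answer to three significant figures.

6.59 mg/L

Conservation of mass: C = (66.50·1.600 + 5.320·120.0) / 71.82 = 744.8/71.82 = 10.37 mg/L.
Travel time t = 11·1000 / 0.62 = 17740 s = 4.928 h.
8.8%/h lost → k = −ln(1 − 0.088) = 0.09212 h⁻¹.
After decay, C = 10.37 × e^(−kt) = 10.37 × 0.6351 = 6.586 mg/L.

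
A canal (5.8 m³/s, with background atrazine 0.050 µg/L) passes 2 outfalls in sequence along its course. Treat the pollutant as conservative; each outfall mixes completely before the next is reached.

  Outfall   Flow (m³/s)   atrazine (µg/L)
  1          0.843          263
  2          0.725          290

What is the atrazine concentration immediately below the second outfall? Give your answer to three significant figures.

After outfall 1: Q = 5.800 + 0.8430 = 6.643 m³/s; C = (5.800·0.05000 + 0.8430·263.0)/6.643 = 33.42 µg/L.
After outfall 2: Q = 6.643 + 0.7250 = 7.368 m³/s; C = (6.643·33.42 + 0.7250·290.0)/7.368 = 58.67 µg/L.

58.7 µg/L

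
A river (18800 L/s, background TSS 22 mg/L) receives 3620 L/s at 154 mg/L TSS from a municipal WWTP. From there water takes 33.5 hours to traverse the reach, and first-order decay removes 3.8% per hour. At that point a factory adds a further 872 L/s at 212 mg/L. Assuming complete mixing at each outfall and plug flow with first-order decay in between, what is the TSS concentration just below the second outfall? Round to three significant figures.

Conservation of mass: C = (18800·22.00 + 3620·154.0) / 22420 = 971100/22420 = 43.31 mg/L; combined flow 22420 L/s.
3.8%/h lost → k = −ln(1 − 0.038) = 0.03874 h⁻¹.
After decay, C = 43.31 × e^(−kt) = 43.31 × 0.2731 = 11.83 mg/L.
At the second outfall, C = (22420·11.83 + 872.0·212.0) / (22420 + 872.0) = 19.32 mg/L.

19.3 mg/L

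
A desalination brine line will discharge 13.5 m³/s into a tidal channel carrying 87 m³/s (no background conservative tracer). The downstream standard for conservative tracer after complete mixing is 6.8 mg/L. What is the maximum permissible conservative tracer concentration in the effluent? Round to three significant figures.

50.6 mg/L

At the limit, (Qr·Cr + Qe·Cₑ)/(Qr + Qe) = 6.8:
Cₑ = (100.5·6.8 − 87.00·0) / 13.50 = 50.62 mg/L.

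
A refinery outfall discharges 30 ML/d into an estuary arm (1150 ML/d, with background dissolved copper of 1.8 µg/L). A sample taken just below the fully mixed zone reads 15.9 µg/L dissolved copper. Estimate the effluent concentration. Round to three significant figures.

Mass balance: 1150·1.800 + 30.00·Cₑ = 1180·15.90
→ Cₑ = (1180·15.90 − 1150·1.800) / 30.00 = 556.4 µg/L.

556 µg/L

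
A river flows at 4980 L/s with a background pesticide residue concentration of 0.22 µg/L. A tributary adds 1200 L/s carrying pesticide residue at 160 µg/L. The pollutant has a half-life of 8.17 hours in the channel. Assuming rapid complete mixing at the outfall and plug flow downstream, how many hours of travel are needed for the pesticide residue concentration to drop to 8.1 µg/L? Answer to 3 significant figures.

15.9 h

After mixing, C = (4980·0.2200 + 1200·160.0) / 6180 = 193100/6180 = 31.25 µg/L.
Half-life 8.17 h → k = ln 2 / 8.17 = 0.08484 h⁻¹ = 2.036 d⁻¹.
31.25·exp(−k·t) = 8.1 → t = ln(31.25/8.1)/k = 57280 s = 15.91 h.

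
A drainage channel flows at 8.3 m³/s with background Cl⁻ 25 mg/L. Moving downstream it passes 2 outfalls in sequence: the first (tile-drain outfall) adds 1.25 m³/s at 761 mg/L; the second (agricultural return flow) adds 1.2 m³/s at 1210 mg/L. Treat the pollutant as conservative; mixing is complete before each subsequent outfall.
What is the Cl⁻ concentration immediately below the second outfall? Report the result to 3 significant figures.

Outfall 1: combined Q = 9.550 m³/s; C = (8.300·25.00 + 1.250·761.0)/9.550 = 121.3 mg/L.
Outfall 2: combined Q = 10.75 m³/s; C = (9.550·121.3 + 1.200·1210)/10.75 = 242.9 mg/L.

243 mg/L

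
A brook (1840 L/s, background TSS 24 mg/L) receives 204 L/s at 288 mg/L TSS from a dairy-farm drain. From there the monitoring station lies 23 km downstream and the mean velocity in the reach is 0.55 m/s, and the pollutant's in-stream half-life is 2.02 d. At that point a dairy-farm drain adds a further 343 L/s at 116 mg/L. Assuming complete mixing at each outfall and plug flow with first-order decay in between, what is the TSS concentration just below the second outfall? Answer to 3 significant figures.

53.2 mg/L

Flow-weighted average: C = (1840·24.00 + 204.0·288.0) / 2044 = 102900/2044 = 50.35 mg/L; combined flow 2044 L/s.
Travel time t = 23·1000 / 0.55 = 41820 s = 11.62 h.
Half-life 2.02 d → k = ln 2 / 2.02 = 0.3431 d⁻¹.
Decay over the reach: 50.35·exp(−kt) = 50.35·0.8470 = 42.64 mg/L.
Second outfall: C = (2044·42.64 + 343.0·116.0)/2387 = 53.18 mg/L.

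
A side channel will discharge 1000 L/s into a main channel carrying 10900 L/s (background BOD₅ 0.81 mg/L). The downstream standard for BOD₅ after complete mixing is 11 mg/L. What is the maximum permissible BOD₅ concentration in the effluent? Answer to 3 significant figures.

122 mg/L

At the limit, (Qr·Cr + Qe·Cₑ)/(Qr + Qe) = 11:
Cₑ = (11900·11 − 10900·0.8100) / 1000 = 122.1 mg/L.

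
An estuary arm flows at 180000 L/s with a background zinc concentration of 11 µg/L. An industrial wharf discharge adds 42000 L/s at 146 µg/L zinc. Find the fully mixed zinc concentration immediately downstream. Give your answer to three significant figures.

Mass balance: C = (180000·11.00 + 42000·146.0) / 222000 = 8112000/222000 = 36.54 µg/L.

36.5 µg/L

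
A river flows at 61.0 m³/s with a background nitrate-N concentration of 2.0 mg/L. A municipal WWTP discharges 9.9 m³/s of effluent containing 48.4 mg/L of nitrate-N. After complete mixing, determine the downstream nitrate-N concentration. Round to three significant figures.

8.48 mg/L

Mass balance: C = (61.00·2.000 + 9.900·48.40) / 70.90 = 601.2/70.90 = 8.479 mg/L.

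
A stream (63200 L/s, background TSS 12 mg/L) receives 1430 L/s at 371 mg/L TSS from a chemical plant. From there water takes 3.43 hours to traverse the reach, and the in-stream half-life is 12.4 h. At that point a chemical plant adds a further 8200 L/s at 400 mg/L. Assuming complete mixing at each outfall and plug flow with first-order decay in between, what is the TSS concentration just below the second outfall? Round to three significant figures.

Mixed concentration C = ΣQC/ΣQ = (63200·12.00 + 1430·371.0) / 64630 = 1289000/64630 = 19.94 mg/L; combined flow 64630 L/s.
Half-life 12.4 h → k = ln 2 / 12.4 = 0.05590 h⁻¹ = 1.342 d⁻¹.
First-order decay: C = 19.94·exp(−k·t) = 19.94·0.8255 = 16.46 mg/L.
At the second outfall, C = (64630·16.46 + 8200·400.0) / (64630 + 8200) = 59.65 mg/L.

59.6 mg/L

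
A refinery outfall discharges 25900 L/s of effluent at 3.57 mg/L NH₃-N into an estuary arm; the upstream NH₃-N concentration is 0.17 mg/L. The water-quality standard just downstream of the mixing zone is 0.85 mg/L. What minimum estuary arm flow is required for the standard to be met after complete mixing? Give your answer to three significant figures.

Set C_mix = 0.85: (Q·0.1700 + 25900·3.570) / (Q + 25900) = 0.85
→ Q = 25900·(3.570 − 0.85)/(0.85 − 0.1700) = 103600 L/s.

104000 L/s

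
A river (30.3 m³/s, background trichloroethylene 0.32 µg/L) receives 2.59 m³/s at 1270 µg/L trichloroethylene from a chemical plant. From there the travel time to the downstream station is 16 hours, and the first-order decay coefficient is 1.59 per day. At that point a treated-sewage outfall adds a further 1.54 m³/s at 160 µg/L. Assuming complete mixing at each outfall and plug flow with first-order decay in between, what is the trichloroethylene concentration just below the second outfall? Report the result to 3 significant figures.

40.4 µg/L

Mass balance: C = (30.30·0.3200 + 2.590·1270) / 32.89 = 3299/32.89 = 100.3 µg/L; combined flow 32.89 m³/s.
First-order decay: C = 100.3·exp(−k·t) = 100.3·0.3465 = 34.75 µg/L.
At the second outfall, C = (32.89·34.75 + 1.540·160.0) / (32.89 + 1.540) = 40.35 µg/L.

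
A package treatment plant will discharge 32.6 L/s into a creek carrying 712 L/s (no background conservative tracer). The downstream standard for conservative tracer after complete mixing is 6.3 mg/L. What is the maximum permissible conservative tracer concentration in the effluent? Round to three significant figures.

144 mg/L

At the limit, (Qr·Cr + Qe·Cₑ)/(Qr + Qe) = 6.3:
Cₑ = (744.6·6.3 − 712.0·0) / 32.60 = 143.9 mg/L.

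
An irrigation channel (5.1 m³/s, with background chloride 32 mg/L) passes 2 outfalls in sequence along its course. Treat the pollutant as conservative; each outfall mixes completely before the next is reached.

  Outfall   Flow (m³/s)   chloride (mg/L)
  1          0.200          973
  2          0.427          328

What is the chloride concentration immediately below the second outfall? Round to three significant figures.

86.9 mg/L

Outfall 1: combined Q = 5.300 m³/s; C = (5.100·32.00 + 0.2000·973.0)/5.300 = 67.51 mg/L.
Outfall 2: combined Q = 5.727 m³/s; C = (5.300·67.51 + 0.4270·328.0)/5.727 = 86.93 mg/L.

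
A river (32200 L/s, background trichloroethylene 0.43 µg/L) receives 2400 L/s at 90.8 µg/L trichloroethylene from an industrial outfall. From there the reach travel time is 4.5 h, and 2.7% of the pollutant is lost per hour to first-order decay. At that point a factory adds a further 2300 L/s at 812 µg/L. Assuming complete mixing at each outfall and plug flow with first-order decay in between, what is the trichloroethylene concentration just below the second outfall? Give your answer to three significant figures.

Mass balance: C = (32200·0.4300 + 2400·90.80) / 34600 = 231800/34600 = 6.698 µg/L; combined flow 34600 L/s.
2.7%/h lost → k = −ln(1 − 0.027) = 0.02737 h⁻¹.
Decay over the reach: 6.698·exp(−kt) = 6.698·0.8841 = 5.922 µg/L.
At the second outfall, C = (34600·5.922 + 2300·812.0) / (34600 + 2300) = 56.17 µg/L.

56.2 µg/L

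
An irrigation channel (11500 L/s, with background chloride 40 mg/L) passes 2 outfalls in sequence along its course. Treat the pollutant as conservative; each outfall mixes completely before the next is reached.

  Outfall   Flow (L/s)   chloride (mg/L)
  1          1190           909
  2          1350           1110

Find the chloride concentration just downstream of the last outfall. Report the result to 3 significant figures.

217 mg/L

Below outfall 1: Q → 12690 L/s, C = (11500·40.00 + 1190·909.0)/12690 = 121.5 mg/L.
Below outfall 2: Q → 14040 L/s, C = (12690·121.5 + 1350·1110)/14040 = 216.5 mg/L.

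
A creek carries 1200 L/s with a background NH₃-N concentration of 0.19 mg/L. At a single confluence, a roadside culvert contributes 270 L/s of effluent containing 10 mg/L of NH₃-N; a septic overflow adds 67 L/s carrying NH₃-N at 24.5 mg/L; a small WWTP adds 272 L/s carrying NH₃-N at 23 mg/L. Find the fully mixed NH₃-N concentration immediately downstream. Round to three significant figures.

Mass balance: C = (1200·0.1900 + 270.0·10.00 + 67.00·24.50 + 272.0·23.00) / 1809 = 10830/1809 = 5.984 mg/L.

5.98 mg/L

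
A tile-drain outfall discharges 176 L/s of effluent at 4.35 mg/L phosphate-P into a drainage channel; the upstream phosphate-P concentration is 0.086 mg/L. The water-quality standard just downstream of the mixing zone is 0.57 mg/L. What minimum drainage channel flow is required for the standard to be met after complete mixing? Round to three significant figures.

Set C_mix = 0.57: (Q·0.08600 + 176.0·4.350) / (Q + 176.0) = 0.57
→ Q = 176.0·(4.350 − 0.57)/(0.57 − 0.08600) = 1375 L/s.

1370 L/s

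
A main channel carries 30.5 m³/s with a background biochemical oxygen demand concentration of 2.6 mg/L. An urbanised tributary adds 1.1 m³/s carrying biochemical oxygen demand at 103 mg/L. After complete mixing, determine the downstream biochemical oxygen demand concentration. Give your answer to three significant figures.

6.09 mg/L

Mass balance: C = (30.50·2.600 + 1.100·103.0) / 31.60 = 192.6/31.60 = 6.095 mg/L.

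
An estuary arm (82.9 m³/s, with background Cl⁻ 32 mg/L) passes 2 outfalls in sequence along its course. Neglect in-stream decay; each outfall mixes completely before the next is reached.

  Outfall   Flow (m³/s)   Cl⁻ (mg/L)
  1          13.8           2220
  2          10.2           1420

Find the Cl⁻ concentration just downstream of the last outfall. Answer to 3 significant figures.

Outfall 1: combined Q = 96.70 m³/s; C = (82.90·32.00 + 13.80·2220)/96.70 = 344.2 mg/L.
Outfall 2: combined Q = 106.9 m³/s; C = (96.70·344.2 + 10.20·1420)/106.9 = 446.9 mg/L.

447 mg/L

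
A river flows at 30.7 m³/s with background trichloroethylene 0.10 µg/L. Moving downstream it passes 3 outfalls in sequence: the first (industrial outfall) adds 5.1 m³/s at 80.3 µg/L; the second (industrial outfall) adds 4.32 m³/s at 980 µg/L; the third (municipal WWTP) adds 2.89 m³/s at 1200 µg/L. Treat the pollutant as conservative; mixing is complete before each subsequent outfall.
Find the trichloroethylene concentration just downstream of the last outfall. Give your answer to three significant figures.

189 µg/L

Below outfall 1: Q → 35.80 m³/s, C = (30.70·0.1000 + 5.100·80.30)/35.80 = 11.53 µg/L.
Below outfall 2: Q → 40.12 m³/s, C = (35.80·11.53 + 4.320·980.0)/40.12 = 115.8 µg/L.
Below outfall 3: Q → 43.01 m³/s, C = (40.12·115.8 + 2.890·1200)/43.01 = 188.7 µg/L.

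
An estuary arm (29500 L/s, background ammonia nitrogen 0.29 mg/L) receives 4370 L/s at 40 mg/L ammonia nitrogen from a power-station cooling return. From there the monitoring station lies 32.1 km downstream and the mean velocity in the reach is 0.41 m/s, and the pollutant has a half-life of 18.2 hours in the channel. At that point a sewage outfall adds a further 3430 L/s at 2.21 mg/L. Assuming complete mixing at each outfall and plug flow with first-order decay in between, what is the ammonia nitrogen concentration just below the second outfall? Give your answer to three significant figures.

Flow-weighted average: C = (29500·0.2900 + 4370·40.00) / 33870 = 183400/33870 = 5.413 mg/L; combined flow 33870 L/s.
Travel time t = 32.1·1000 / 0.41 = 78290 s = 21.75 h.
Half-life 18.2 h → k = ln 2 / 18.2 = 0.03809 h⁻¹ = 0.9140 d⁻¹.
After decay, C = 5.413 × e^(−kt) = 5.413 × 0.4368 = 2.365 mg/L.
At the second outfall, C = (33870·2.365 + 3430·2.210) / (33870 + 3430) = 2.350 mg/L.

2.35 mg/L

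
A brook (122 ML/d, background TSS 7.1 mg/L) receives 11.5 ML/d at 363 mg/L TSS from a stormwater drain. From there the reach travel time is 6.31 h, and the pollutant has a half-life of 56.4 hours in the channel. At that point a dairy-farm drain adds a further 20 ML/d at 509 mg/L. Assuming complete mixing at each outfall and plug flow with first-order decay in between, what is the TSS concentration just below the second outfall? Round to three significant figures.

After mixing, C = (122.0·7.100 + 11.50·363.0) / 133.5 = 5041/133.5 = 37.76 mg/L; combined flow 133.5 ML/d.
Half-life 56.4 h → k = ln 2 / 56.4 = 0.01229 h⁻¹ = 0.2950 d⁻¹.
Decay over the reach: 37.76·exp(−kt) = 37.76·0.9254 = 34.94 mg/L.
At the second outfall, C = (133.5·34.94 + 20.00·509.0) / (133.5 + 20.00) = 96.71 mg/L.

96.7 mg/L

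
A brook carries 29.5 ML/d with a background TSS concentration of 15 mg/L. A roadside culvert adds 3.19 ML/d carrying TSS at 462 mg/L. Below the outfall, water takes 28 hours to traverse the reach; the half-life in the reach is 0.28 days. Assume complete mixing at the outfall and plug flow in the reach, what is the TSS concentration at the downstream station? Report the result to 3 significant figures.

3.26 mg/L

After mixing, C = (29.50·15.00 + 3.190·462.0) / 32.69 = 1916/32.69 = 58.62 mg/L.
Half-life 0.28 d → k = ln 2 / 0.28 = 2.476 d⁻¹.
First-order decay: C = 58.62·exp(−k·t) = 58.62·0.05568 = 3.264 mg/L.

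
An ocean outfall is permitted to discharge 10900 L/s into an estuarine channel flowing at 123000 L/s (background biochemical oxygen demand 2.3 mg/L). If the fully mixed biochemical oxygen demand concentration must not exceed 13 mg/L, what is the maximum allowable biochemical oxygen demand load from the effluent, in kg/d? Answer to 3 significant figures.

126000 kg/d

Mass balance at the limit: 123000·2.300 + 10900·Cₑ = 133900·13 → Cₑ = 133.7 mg/L.
10900 L/s = 10.90 m³/s. Load = 10.90 m³/s × 133.7 g/m³ × 86 400 s/d = 126000 kg/d.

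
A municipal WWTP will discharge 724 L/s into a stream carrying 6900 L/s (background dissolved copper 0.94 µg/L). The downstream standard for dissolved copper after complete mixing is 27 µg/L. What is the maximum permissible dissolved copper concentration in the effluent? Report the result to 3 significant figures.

At the limit, (Qr·Cr + Qe·Cₑ)/(Qr + Qe) = 27:
Cₑ = (7624·27 − 6900·0.9400) / 724.0 = 275.4 µg/L.

275 µg/L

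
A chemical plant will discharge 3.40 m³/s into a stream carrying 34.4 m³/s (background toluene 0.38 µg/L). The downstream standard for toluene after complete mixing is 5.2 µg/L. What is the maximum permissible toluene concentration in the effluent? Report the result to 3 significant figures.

54.0 µg/L

At the limit, (Qr·Cr + Qe·Cₑ)/(Qr + Qe) = 5.2:
Cₑ = (37.80·5.2 − 34.40·0.3800) / 3.400 = 53.97 µg/L.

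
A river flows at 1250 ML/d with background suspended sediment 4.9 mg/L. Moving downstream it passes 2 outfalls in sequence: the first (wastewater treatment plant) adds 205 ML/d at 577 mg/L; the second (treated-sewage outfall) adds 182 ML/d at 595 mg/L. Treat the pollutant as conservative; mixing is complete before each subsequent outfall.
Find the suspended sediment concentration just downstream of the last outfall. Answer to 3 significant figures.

Outfall 1: combined Q = 1455 ML/d; C = (1250·4.900 + 205.0·577.0)/1455 = 85.51 mg/L.
Outfall 2: combined Q = 1637 ML/d; C = (1455·85.51 + 182.0·595.0)/1637 = 142.2 mg/L.

142 mg/L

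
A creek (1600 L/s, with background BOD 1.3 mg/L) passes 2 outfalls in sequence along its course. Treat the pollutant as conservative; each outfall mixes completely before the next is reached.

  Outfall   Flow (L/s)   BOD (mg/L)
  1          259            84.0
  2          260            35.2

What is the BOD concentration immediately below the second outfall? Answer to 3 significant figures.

After outfall 1: Q = 1600 + 259.0 = 1859 L/s; C = (1600·1.300 + 259.0·84.00)/1859 = 12.82 mg/L.
After outfall 2: Q = 1859 + 260.0 = 2119 L/s; C = (1859·12.82 + 260.0·35.20)/2119 = 15.57 mg/L.

15.6 mg/L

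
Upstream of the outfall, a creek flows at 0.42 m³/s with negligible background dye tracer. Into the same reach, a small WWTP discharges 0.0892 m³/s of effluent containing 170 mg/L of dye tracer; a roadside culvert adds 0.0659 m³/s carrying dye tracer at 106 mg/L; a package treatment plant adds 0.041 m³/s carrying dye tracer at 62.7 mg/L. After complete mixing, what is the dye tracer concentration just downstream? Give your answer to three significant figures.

After mixing, C = (0.4200·0 + 0.08920·170.0 + 0.06590·106.0 + 0.04100·62.70) / 0.6161 = 24.72/0.6161 = 40.12 mg/L.

40.1 mg/L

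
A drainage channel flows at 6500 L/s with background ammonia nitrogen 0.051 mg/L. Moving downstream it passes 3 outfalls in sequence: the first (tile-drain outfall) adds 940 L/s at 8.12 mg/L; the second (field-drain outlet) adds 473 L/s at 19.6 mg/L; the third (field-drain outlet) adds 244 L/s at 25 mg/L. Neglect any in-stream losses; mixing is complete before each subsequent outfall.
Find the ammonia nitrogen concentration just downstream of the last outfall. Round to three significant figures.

2.86 mg/L

After outfall 1: Q = 6500 + 940.0 = 7440 L/s; C = (6500·0.05100 + 940.0·8.120)/7440 = 1.070 mg/L.
After outfall 2: Q = 7440 + 473.0 = 7913 L/s; C = (7440·1.070 + 473.0·19.60)/7913 = 2.178 mg/L.
After outfall 3: Q = 7913 + 244.0 = 8157 L/s; C = (7913·2.178 + 244.0·25.00)/8157 = 2.861 mg/L.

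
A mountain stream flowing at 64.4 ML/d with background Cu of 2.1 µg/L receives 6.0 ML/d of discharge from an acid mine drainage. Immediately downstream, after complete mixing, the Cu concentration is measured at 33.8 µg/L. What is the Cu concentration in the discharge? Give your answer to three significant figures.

Mass balance: 64.40·2.100 + 6.000·Cₑ = 70.40·33.80
→ Cₑ = (70.40·33.80 − 64.40·2.100) / 6.000 = 374.0 µg/L.

374 µg/L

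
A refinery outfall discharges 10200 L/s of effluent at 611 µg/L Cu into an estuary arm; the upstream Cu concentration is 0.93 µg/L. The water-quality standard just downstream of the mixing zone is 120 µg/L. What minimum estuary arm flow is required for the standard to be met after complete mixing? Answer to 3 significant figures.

Set C_mix = 120: (Q·0.9300 + 10200·611.0) / (Q + 10200) = 120
→ Q = 10200·(611.0 − 120)/(120 − 0.9300) = 42060 L/s.

42100 L/s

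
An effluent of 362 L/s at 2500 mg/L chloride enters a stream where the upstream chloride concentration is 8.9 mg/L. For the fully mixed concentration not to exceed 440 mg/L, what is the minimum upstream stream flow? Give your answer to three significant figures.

Set C_mix = 440: (Q·8.900 + 362.0·2500) / (Q + 362.0) = 440
→ Q = 362.0·(2500 − 440)/(440 − 8.900) = 1730 L/s.

1730 L/s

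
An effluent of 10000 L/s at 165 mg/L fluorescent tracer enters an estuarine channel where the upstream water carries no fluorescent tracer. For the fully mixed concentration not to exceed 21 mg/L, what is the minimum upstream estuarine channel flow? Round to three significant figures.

Set C_mix = 21: (Q·0 + 10000·165.0) / (Q + 10000) = 21
→ Q = 10000·(165.0 − 21)/(21 − 0) = 68570 L/s.

68600 L/s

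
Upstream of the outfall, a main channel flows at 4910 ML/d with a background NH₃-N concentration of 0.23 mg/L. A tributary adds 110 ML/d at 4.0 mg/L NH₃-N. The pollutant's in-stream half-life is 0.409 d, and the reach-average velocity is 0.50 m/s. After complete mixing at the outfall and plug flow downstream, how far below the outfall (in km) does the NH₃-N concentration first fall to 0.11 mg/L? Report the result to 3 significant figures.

26.6 km

Mixed concentration C = ΣQC/ΣQ = (4910·0.2300 + 110.0·4.000) / 5020 = 1569/5020 = 0.3126 mg/L.
Half-life 0.409 d → k = ln 2 / 0.409 = 1.695 d⁻¹.
Set 0.3126·exp(−k·t) = 0.11 → t = ln(0.3126/0.11)/k = 53250 s = 14.79 h.
Distance = v·t = 0.50·53250 = 26620 m = 26.62 km.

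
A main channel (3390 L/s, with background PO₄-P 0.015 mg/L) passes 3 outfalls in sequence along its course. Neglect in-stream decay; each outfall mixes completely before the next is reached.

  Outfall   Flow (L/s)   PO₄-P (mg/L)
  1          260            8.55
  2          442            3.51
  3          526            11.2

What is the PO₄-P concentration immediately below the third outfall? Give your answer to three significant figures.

2.10 mg/L

Below outfall 1: Q → 3650 L/s, C = (3390·0.01500 + 260.0·8.550)/3650 = 0.6230 mg/L.
Below outfall 2: Q → 4092 L/s, C = (3650·0.6230 + 442.0·3.510)/4092 = 0.9348 mg/L.
Below outfall 3: Q → 4618 L/s, C = (4092·0.9348 + 526.0·11.20)/4618 = 2.104 mg/L.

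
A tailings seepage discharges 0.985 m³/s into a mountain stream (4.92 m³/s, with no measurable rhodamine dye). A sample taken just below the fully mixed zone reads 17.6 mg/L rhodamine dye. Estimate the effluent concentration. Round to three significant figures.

106 mg/L

Mass balance: 4.920·0 + 0.9850·Cₑ = 5.905·17.60
→ Cₑ = (5.905·17.60 − 4.920·0) / 0.9850 = 105.5 mg/L.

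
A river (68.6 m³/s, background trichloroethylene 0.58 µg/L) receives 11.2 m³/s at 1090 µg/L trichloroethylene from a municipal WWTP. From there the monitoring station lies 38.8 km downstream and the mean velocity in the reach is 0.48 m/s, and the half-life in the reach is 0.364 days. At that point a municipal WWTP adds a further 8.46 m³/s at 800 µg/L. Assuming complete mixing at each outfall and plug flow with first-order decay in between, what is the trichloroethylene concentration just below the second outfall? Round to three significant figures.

Mixed concentration C = ΣQC/ΣQ = (68.60·0.5800 + 11.20·1090) / 79.80 = 12250/79.80 = 153.5 µg/L; combined flow 79.80 m³/s.
Travel time t = 38.8·1000 / 0.48 = 80830 s = 22.45 h.
Half-life 0.364 d → k = ln 2 / 0.364 = 1.904 d⁻¹.
After decay, C = 153.5 × e^(−kt) = 153.5 × 0.1684 = 25.84 µg/L.
At the second outfall, C = (79.80·25.84 + 8.460·800.0) / (79.80 + 8.460) = 100.0 µg/L.

100 µg/L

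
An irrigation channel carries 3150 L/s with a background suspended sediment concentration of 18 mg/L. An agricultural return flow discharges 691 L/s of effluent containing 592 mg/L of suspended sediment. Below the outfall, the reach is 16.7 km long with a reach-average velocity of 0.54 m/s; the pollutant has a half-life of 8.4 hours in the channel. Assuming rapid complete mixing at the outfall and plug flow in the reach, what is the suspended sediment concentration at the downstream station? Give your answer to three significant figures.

After mixing, C = (3150·18.00 + 691.0·592.0) / 3841 = 465800/3841 = 121.3 mg/L.
Travel time t = 16.7·1000 / 0.54 = 30930 s = 8.591 h.
Half-life 8.4 h → k = ln 2 / 8.4 = 0.08252 h⁻¹ = 1.980 d⁻¹.
Decay over the reach: 121.3·exp(−kt) = 121.3·0.4922 = 59.69 mg/L.

59.7 mg/L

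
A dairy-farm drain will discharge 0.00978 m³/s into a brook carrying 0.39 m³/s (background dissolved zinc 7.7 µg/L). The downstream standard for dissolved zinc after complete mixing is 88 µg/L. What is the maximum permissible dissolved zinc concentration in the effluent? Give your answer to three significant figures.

3290 µg/L

At the limit, (Qr·Cr + Qe·Cₑ)/(Qr + Qe) = 88:
Cₑ = (0.3998·88 − 0.3900·7.700) / 0.009780 = 3290 µg/L.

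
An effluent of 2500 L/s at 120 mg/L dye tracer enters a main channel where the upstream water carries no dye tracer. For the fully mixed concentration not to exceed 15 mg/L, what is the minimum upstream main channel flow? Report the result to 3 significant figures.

Set C_mix = 15: (Q·0 + 2500·120.0) / (Q + 2500) = 15
→ Q = 2500·(120.0 − 15)/(15 − 0) = 17500 L/s.

17500 L/s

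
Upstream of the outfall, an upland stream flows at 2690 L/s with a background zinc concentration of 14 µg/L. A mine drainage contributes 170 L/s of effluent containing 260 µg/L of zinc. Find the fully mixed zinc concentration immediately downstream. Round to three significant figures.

28.6 µg/L

Conservation of mass: C = (2690·14.00 + 170.0·260.0) / 2860 = 81860/2860 = 28.62 µg/L.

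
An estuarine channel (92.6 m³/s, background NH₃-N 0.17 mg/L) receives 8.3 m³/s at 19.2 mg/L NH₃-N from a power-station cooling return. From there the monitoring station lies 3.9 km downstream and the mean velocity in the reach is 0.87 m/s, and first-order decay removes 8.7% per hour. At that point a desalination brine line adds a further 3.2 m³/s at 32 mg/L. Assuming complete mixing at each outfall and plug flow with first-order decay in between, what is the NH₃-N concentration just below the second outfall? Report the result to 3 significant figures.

2.49 mg/L

Mixed concentration C = ΣQC/ΣQ = (92.60·0.1700 + 8.300·19.20) / 100.9 = 175.1/100.9 = 1.735 mg/L; combined flow 100.9 m³/s.
Travel time t = 3.9·1000 / 0.87 = 4483 s = 1.245 h.
8.7%/h lost → k = −ln(1 − 0.087) = 0.09102 h⁻¹.
Decay over the reach: 1.735·exp(−kt) = 1.735·0.8928 = 1.549 mg/L.
At the second outfall, C = (100.9·1.549 + 3.200·32.00) / (100.9 + 3.200) = 2.485 mg/L.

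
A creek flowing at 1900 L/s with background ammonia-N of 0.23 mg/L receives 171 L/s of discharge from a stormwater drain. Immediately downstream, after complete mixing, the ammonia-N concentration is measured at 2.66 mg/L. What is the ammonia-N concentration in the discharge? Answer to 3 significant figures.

29.7 mg/L

Mass balance: 1900·0.2300 + 171.0·Cₑ = 2071·2.660
→ Cₑ = (2071·2.660 − 1900·0.2300) / 171.0 = 29.66 mg/L.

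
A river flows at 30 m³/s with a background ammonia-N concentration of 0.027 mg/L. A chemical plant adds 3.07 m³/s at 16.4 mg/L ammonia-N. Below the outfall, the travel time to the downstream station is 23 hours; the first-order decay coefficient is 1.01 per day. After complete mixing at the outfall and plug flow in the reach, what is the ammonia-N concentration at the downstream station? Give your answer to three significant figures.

0.588 mg/L

After mixing, C = (30.00·0.02700 + 3.070·16.40) / 33.07 = 51.16/33.07 = 1.547 mg/L.
First-order decay: C = 1.547·exp(−k·t) = 1.547·0.3799 = 0.5876 mg/L.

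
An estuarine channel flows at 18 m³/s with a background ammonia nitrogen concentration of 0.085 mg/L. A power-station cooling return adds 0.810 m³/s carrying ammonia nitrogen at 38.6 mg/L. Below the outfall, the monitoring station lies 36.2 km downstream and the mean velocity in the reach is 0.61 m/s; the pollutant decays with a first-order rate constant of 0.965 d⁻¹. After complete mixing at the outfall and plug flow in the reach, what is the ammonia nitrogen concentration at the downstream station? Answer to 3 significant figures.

0.899 mg/L

After mixing, C = (18.00·0.08500 + 0.8100·38.60) / 18.81 = 32.80/18.81 = 1.744 mg/L.
Travel time t = 36.2·1000 / 0.61 = 59340 s = 16.48 h.
After decay, C = 1.744 × e^(−kt) = 1.744 × 0.5154 = 0.8986 mg/L.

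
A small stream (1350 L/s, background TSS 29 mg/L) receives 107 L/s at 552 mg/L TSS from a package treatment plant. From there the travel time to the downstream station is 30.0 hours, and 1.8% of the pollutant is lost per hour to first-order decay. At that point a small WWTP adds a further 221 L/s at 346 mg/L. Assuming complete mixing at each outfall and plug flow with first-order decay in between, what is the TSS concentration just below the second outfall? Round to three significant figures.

79.5 mg/L

After mixing, C = (1350·29.00 + 107.0·552.0) / 1457 = 98210/1457 = 67.41 mg/L; combined flow 1457 L/s.
1.8%/h lost → k = −ln(1 − 0.018) = 0.01816 h⁻¹.
First-order decay: C = 67.41·exp(−k·t) = 67.41·0.5799 = 39.09 mg/L.
At the second outfall, C = (1457·39.09 + 221.0·346.0) / (1457 + 221.0) = 79.51 mg/L.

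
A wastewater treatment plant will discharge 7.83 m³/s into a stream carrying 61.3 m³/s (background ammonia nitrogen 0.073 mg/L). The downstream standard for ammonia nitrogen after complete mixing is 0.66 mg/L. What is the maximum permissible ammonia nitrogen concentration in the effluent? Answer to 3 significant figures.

5.26 mg/L

At the limit, (Qr·Cr + Qe·Cₑ)/(Qr + Qe) = 0.66:
Cₑ = (69.13·0.66 − 61.30·0.07300) / 7.830 = 5.256 mg/L.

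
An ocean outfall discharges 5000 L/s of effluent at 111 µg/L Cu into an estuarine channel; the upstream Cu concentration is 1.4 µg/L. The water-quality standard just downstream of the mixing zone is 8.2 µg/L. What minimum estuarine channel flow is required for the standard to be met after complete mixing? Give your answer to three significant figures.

Set C_mix = 8.2: (Q·1.400 + 5000·111.0) / (Q + 5000) = 8.2
→ Q = 5000·(111.0 − 8.2)/(8.2 − 1.400) = 75590 L/s.

75600 L/s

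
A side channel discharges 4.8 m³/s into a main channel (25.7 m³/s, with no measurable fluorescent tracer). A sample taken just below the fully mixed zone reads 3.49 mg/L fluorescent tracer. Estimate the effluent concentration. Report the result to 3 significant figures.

22.2 mg/L

Mass balance: 25.70·0 + 4.800·Cₑ = 30.50·3.490
→ Cₑ = (30.50·3.490 − 25.70·0) / 4.800 = 22.18 mg/L.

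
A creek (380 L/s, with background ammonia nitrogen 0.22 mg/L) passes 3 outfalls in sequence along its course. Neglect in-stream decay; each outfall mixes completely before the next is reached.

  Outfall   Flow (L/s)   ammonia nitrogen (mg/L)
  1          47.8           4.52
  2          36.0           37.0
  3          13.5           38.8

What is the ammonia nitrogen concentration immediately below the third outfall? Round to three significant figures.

4.52 mg/L

Outfall 1: combined Q = 427.8 L/s; C = (380.0·0.2200 + 47.80·4.520)/427.8 = 0.7005 mg/L.
Outfall 2: combined Q = 463.8 L/s; C = (427.8·0.7005 + 36.00·37.00)/463.8 = 3.518 mg/L.
Outfall 3: combined Q = 477.3 L/s; C = (463.8·3.518 + 13.50·38.80)/477.3 = 4.516 mg/L.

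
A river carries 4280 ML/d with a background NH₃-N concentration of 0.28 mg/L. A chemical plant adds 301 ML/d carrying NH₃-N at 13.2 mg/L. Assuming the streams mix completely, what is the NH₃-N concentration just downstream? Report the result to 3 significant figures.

1.13 mg/L

Mixed concentration C = ΣQC/ΣQ = (4280·0.2800 + 301.0·13.20) / 4581 = 5172/4581 = 1.129 mg/L.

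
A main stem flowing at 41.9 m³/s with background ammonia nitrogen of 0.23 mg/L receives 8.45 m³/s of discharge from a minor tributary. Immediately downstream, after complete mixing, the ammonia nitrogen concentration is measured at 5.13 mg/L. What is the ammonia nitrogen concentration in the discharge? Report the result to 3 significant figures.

29.4 mg/L

Mass balance: 41.90·0.2300 + 8.450·Cₑ = 50.35·5.130
→ Cₑ = (50.35·5.130 − 41.90·0.2300) / 8.450 = 29.43 mg/L.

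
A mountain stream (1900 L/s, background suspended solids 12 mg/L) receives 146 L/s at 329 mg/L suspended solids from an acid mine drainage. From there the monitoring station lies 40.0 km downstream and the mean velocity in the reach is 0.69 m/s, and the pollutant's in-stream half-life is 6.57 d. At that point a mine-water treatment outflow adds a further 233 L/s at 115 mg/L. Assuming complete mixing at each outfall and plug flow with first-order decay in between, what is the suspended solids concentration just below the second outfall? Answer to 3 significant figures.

40.7 mg/L

Mass balance: C = (1900·12.00 + 146.0·329.0) / 2046 = 70830/2046 = 34.62 mg/L; combined flow 2046 L/s.
Travel time t = 40.0·1000 / 0.69 = 57970 s = 16.10 h.
Half-life 6.57 d → k = ln 2 / 6.57 = 0.1055 d⁻¹.
Decay over the reach: 34.62·exp(−kt) = 34.62·0.9317 = 32.25 mg/L.
Second outfall: C = (2046·32.25 + 233.0·115.0)/2279 = 40.71 mg/L.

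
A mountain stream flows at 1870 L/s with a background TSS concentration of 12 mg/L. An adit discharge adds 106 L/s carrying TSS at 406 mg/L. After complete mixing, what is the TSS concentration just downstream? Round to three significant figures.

33.1 mg/L

Flow-weighted average: C = (1870·12.00 + 106.0·406.0) / 1976 = 65480/1976 = 33.14 mg/L.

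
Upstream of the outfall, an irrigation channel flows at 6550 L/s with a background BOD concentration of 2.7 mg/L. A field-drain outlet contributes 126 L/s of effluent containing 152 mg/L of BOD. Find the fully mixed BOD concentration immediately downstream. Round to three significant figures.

Mixed concentration C = ΣQC/ΣQ = (6550·2.700 + 126.0·152.0) / 6676 = 36840/6676 = 5.518 mg/L.

5.52 mg/L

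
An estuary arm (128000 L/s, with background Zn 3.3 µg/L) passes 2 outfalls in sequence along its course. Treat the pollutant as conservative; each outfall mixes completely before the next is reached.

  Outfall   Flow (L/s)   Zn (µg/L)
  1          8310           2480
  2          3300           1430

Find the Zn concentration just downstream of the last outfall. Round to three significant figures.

184 µg/L

After outfall 1: Q = 128000 + 8310 = 136300 L/s; C = (128000·3.300 + 8310·2480)/136300 = 154.3 µg/L.
After outfall 2: Q = 136300 + 3300 = 139600 L/s; C = (136300·154.3 + 3300·1430)/139600 = 184.4 µg/L.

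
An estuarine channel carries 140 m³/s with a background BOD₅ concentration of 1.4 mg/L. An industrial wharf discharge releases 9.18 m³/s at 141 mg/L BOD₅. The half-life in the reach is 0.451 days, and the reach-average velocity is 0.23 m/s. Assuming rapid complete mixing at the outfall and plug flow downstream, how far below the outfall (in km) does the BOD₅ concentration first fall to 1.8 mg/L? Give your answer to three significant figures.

22.2 km

Mass balance: C = (140.0·1.400 + 9.180·141.0) / 149.2 = 1490/149.2 = 9.990 mg/L.
Half-life 0.451 d → k = ln 2 / 0.451 = 1.537 d⁻¹.
Set 9.990·exp(−k·t) = 1.8 → t = ln(9.990/1.8)/k = 96350 s = 26.76 h.
Distance = v·t = 0.23·96350 = 22160 m = 22.16 km.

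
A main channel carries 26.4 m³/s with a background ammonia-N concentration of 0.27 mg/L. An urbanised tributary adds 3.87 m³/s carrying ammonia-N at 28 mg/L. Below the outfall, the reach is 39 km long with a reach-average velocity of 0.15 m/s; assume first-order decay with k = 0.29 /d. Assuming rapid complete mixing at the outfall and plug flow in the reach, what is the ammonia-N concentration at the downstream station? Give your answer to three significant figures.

Mixed concentration C = ΣQC/ΣQ = (26.40·0.2700 + 3.870·28.00) / 30.27 = 115.5/30.27 = 3.815 mg/L.
Travel time t = 39·1000 / 0.15 = 260000 s = 72.22 h.
First-order decay: C = 3.815·exp(−k·t) = 3.815·0.4178 = 1.594 mg/L.

1.59 mg/L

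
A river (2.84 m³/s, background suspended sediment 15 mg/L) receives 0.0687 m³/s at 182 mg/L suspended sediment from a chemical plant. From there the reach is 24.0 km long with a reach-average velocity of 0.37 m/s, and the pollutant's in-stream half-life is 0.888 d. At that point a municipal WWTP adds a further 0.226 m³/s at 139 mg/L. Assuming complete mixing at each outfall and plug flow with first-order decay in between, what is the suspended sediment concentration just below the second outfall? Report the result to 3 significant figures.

Flow-weighted average: C = (2.840·15.00 + 0.06870·182.0) / 2.909 = 55.10/2.909 = 18.94 mg/L; combined flow 2.909 m³/s.
Travel time t = 24.0·1000 / 0.37 = 64860 s = 18.02 h.
Half-life 0.888 d → k = ln 2 / 0.888 = 0.7806 d⁻¹.
Decay over the reach: 18.94·exp(−kt) = 18.94·0.5565 = 10.54 mg/L.
Second outfall: C = (2.909·10.54 + 0.2260·139.0)/3.135 = 19.80 mg/L.

19.8 mg/L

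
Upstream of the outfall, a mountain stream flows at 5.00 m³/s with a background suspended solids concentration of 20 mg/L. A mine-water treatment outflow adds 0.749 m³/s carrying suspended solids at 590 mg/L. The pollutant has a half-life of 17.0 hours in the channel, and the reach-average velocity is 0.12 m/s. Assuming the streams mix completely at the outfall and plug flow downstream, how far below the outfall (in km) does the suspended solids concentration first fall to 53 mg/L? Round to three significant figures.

Mass balance: C = (5.000·20.00 + 0.7490·590.0) / 5.749 = 541.9/5.749 = 94.26 mg/L.
Half-life 17.0 h → k = ln 2 / 17.0 = 0.04077 h⁻¹ = 0.9786 d⁻¹.
Set 94.26·exp(−k·t) = 53 → t = ln(94.26/53)/k = 50840 s = 14.12 h.
Distance = v·t = 0.12·50840 = 6100 m = 6.100 km.

6.10 km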